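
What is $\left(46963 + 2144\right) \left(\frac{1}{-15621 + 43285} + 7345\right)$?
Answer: $\frac{9978153521667}{27664} \approx 3.6069 \cdot 10^{8}$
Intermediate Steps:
$\left(46963 + 2144\right) \left(\frac{1}{-15621 + 43285} + 7345\right) = 49107 \left(\frac{1}{27664} + 7345\right) = 49107 \cdot \frac{203192081}{27664} = \frac{9978153521667}{27664}$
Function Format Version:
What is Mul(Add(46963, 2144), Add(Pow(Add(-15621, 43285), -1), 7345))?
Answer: Rational(9978153521667, 27664) ≈ 3.6069e+8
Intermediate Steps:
Mul(Add(46963, 2144), Add(Pow(Add(-15621, 43285), -1), 7345)) = Mul(49107, Add(Pow(27664, -1), 7345)) = Mul(49107, Add(Rational(1, 27664), 7345)) = Mul(49107, Rational(203192081, 27664)) = Rational(9978153521667, 27664)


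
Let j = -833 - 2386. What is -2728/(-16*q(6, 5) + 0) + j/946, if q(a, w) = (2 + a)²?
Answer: -44723/60544 ≈ -0.73869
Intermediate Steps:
j = -3219
-2728/(-16*q(6, 5) + 0) + j/946 = -2728/(-16*(2 + 6)² + 0) - 3219/946 = -2728/(-16*8² + 0) - 3219*1/946 = -2728/(-16*64 + 0) - 3219/946 = -2728/(-1024 + 0) - 3219/946 = -2728/(-1024) - 3219/946 = -2728*(-1/1024) - 3219/946 = 341/128 - 3219/946 = -44723/60544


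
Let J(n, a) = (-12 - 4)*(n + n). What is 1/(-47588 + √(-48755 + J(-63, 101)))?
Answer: -47588/2264664483 - I*√46739/2264664483 ≈ -2.1013e-5 - 9.5463e-8*I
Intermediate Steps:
J(n, a) = -32*n
1/(-47588 + √(-48755 + J(-63, 101))) = 1/(-47588 + √(-48755 - 32*(-63))) = 1/(-47588 + √(-48755 + 2016)) = 1/(-47588 + √(-46739)) = 1/(-47588 + I*√46739)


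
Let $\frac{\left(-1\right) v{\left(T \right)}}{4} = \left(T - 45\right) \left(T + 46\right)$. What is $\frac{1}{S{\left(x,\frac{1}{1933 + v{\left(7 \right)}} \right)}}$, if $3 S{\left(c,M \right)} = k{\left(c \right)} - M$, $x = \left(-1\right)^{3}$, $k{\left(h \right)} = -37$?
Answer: $- \frac{9989}{123198} \approx -0.081081$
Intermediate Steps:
$v{\left(T \right)} = - 4 \left(-45 + T\right) \left(46 + T\right)$ ($v{\left(T \right)} = - 4 \left(T - 45\right) \left(T + 46\right) = - 4 \left(-45 + T\right) \left(46 + T\right)$)
$x = -1$
$S{\left(c,M \right)} = - \frac{37}{3} - \frac{M}{3}$ ($S{\left(c,M \right)} = \frac{-37 - M}{3} = - \frac{37}{3} - \frac{M}{3}$)
$\frac{1}{S{\left(x,\frac{1}{1933 + v{\left(7 \right)}} \right)}} = \frac{1}{- \frac{37}{3} - \frac{1}{3 \left(1933 - \left(-8252 + 196\right)\right)}} = \frac{1}{- \frac{37}{3} - \frac{1}{3 \left(1933 - -8056\right)}} = \frac{1}{- \frac{37}{3} - \frac{1}{3 \left(1933 + 8056\right)}} = \frac{1}{- \frac{37}{3} - \frac{1}{3 \cdot 9989}} = \frac{1}{- \frac{37}{3} - \frac{1}{29967}} = \frac{1}{- \frac{123198}{9989}} = - \frac{9989}{123198}$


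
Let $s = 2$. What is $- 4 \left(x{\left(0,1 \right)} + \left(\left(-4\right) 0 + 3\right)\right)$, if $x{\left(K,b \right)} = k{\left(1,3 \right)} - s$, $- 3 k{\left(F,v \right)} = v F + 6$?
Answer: $8$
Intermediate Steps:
$k{\left(F,v \right)} = -2 - \frac{F v}{3}$ ($k{\left(F,v \right)} = - \frac{v F + 6}{3} = - \frac{F v + 6}{3} = - \frac{6 + F v}{3} = -2 - \frac{F v}{3}$)
$x{\left(K,b \right)} = -5$ ($x{\left(K,b \right)} = \left(-2 - \frac{1}{3} \cdot 3\right) - 2 = \left(-2 - 1\right) - 2 = -3 - 2 = -5$)
$- 4 \left(x{\left(0,1 \right)} + \left(\left(-4\right) 0 + 3\right)\right) = - 4 \left(-5 + \left(\left(-4\right) 0 + 3\right)\right) = - 4 \left(-5 + \left(0 + 3\right)\right) = - 4 \left(-5 + 3\right) = \left(-4\right) \left(-2\right) = 8$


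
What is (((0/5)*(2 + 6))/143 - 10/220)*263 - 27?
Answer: -857/22 ≈ -38.955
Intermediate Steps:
(((0/5)*(2 + 6))/143 - 10/220)*263 - 27 = (((0*(⅕))*8)*(1/143) - 10*1/220)*263 - 27 = ((0*8)*(1/143) - 1/22)*263 - 27 = (0*(1/143) - 1/22)*263 - 27 = (0 - 1/22)*263 - 27 = -1/22*263 - 27 = -263/22 - 27 = -857/22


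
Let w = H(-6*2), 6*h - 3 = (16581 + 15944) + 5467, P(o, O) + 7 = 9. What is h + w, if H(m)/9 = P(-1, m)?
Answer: 12701/2 ≈ 6350.5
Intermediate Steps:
P(o, O) = 2 (P(o, O) = -7 + 9 = 2)
h = 12665/2 (h = 1/2 + ((16581 + 15944) + 5467)/6 = 1/2 + (32525 + 5467)/6 = 1/2 + (1/6)*37992 = 1/2 + 6332 = 12665/2 ≈ 6332.5)
H(m) = 18 (H(m) = 9*2 = 18)
w = 18
h + w = 12665/2 + 18 = 12701/2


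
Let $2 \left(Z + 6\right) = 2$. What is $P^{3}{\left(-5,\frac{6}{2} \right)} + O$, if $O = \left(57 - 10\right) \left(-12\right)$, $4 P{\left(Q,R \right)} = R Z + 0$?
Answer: $- \frac{39471}{64} \approx -616.73$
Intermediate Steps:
$Z = -5$ ($Z = -6 + \frac{1}{2} \cdot 2 = -6 + 1 = -5$)
$P{\left(Q,R \right)} = - \frac{5 R}{4}$ ($P{\left(Q,R \right)} = \frac{R \left(-5\right) + 0}{4} = \frac{- 5 R + 0}{4} = \frac{\left(-5\right) R}{4} = - \frac{5 R}{4}$)
$O = -564$ ($O = 47 \left(-12\right) = -564$)
$P^{3}{\left(-5,\frac{6}{2} \right)} + O = \left(- \frac{5 \cdot \frac{6}{2}}{4}\right)^{3} - 564 = \left(- \frac{5 \cdot 6 \cdot \frac{1}{2}}{4}\right)^{3} - 564 = \left(\left(- \frac{5}{4}\right) 3\right)^{3} - 564 = \left(- \frac{15}{4}\right)^{3} - 564 = - \frac{3375}{64} - 564 = - \frac{39471}{64}$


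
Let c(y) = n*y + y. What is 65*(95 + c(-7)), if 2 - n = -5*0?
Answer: 4810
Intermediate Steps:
n = 2 (n = 2 - (-5)*0 = 2 - 1*0 = 2 + 0 = 2)
c(y) = 3*y (c(y) = 2*y + y = 3*y)
65*(95 + c(-7)) = 65*(95 + 3*(-7)) = 65*(95 - 21) = 65*74 = 4810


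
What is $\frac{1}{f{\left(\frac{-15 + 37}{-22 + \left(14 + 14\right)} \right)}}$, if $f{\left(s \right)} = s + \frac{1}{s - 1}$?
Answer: $\frac{24}{97} \approx 0.24742$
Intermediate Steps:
$f{\left(s \right)} = s + \frac{1}{-1 + s}$
$\frac{1}{f{\left(\frac{-15 + 37}{-22 + \left(14 + 14\right)} \right)}} = \frac{1}{\frac{1}{-1 + \frac{-15 + 37}{-22 + \left(14 + 14\right)}} \left(1 + \left(\frac{-15 + 37}{-22 + \left(14 + 14\right)}\right)^{2} - \frac{-15 + 37}{-22 + \left(14 + 14\right)}\right)} = \frac{1}{\frac{1}{-1 + \frac{22}{-22 + 28}} \left(1 + \left(\frac{22}{-22 + 28}\right)^{2} - \frac{22}{-22 + 28}\right)} = \frac{1}{\frac{1}{-1 + \frac{22}{6}} \left(1 + \left(\frac{22}{6}\right)^{2} - \frac{22}{6}\right)} = \frac{1}{\frac{1}{-1 + 22 \cdot \frac{1}{6}} \left(1 + \left(22 \cdot \frac{1}{6}\right)^{2} - 22 \cdot \frac{1}{6}\right)} = \frac{1}{\frac{1}{-1 + \frac{11}{3}} \left(1 + \left(\frac{11}{3}\right)^{2} - \frac{11}{3}\right)} = \frac{1}{\frac{1}{\frac{8}{3}} \left(1 + \frac{121}{9} - \frac{11}{3}\right)} = \frac{1}{\frac{3}{8} \cdot \frac{97}{9}} = \frac{1}{\frac{97}{24}} = \frac{24}{97}$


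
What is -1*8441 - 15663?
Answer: -24104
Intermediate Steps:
-1*8441 - 15663 = -8441 - 15663 = -24104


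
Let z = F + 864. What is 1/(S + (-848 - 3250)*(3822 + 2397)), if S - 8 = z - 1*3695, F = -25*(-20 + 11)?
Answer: -1/25488060 ≈ -3.9234e-8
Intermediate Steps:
F = 225 (F = -25*(-9) = 225)
z = 1089 (z = 225 + 864 = 1089)
S = -2598 (S = 8 + (1089 - 1*3695) = 8 + (1089 - 3695) = 8 - 2606 = -2598)
1/(S + (-848 - 3250)*(3822 + 2397)) = 1/(-2598 + (-848 - 3250)*(3822 + 2397)) = 1/(-2598 - 4098*6219) = 1/(-2598 - 25485462) = 1/(-25488060) = -1/25488060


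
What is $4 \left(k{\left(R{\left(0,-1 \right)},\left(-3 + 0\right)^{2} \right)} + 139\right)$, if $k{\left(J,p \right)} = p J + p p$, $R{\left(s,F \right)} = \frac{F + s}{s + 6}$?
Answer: $874$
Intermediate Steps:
$R{\left(s,F \right)} = \frac{F + s}{6 + s}$
$k{\left(J,p \right)} = p^{2} + J p$ ($k{\left(J,p \right)} = J p + p^{2} = p^{2} + J p$)
$4 \left(k{\left(R{\left(0,-1 \right)},\left(-3 + 0\right)^{2} \right)} + 139\right) = 4 \left(\left(-3 + 0\right)^{2} \left(\frac{-1 + 0}{6 + 0} + \left(-3 + 0\right)^{2}\right) + 139\right) = 4 \left(\left(-3\right)^{2} \left(\frac{1}{6} \left(-1\right) + \left(-3\right)^{2}\right) + 139\right) = 4 \left(9 \left(\frac{1}{6} \left(-1\right) + 9\right) + 139\right) = 4 \left(9 \left(- \frac{1}{6} + 9\right) + 139\right) = 4 \left(9 \cdot \frac{53}{6} + 139\right) = 4 \left(\frac{159}{2} + 139\right) = 4 \cdot \frac{437}{2} = 874$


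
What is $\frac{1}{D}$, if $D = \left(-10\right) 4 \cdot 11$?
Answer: $- \frac{1}{440} \approx -0.0022727$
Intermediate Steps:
$D = -440$ ($D = \left(-40\right) 11 = -440$)
$\frac{1}{D} = \frac{1}{-440} = - \frac{1}{440}$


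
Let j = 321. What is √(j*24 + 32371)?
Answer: 5*√1603 ≈ 200.19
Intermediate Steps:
√(j*24 + 32371) = √(321*24 + 32371) = √(7704 + 32371) = √40075 = 5*√1603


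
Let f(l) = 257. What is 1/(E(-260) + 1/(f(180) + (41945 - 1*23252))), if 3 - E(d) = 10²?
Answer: -18950/1838149 ≈ -0.010309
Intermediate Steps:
E(d) = -97 (E(d) = 3 - 1*10² = 3 - 1*100 = 3 - 100 = -97)
1/(E(-260) + 1/(f(180) + (41945 - 1*23252))) = 1/(-97 + 1/(257 + (41945 - 1*23252))) = 1/(-97 + 1/(257 + (41945 - 23252))) = 1/(-97 + 1/(257 + 18693)) = 1/(-97 + 1/18950) = 1/(-1838149/18950) = -18950/1838149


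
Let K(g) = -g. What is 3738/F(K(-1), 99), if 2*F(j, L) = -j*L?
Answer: -2492/33 ≈ -75.515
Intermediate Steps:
F(j, L) = -L*j/2 (F(j, L) = (-j*L)/2 = (-L*j)/2 = -L*j/2)
3738/F(K(-1), 99) = 3738/((-½*99*(-1*(-1)))) = 3738/((-½*99*1)) = 3738/(-99/2) = 3738*(-2/99) = -2492/33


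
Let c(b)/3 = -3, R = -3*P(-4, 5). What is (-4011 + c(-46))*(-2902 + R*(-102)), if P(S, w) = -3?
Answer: 15356400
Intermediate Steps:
R = 9 (R = -3*(-3) = 9)
c(b) = -9 (c(b) = 3*(-3) = -9)
(-4011 + c(-46))*(-2902 + R*(-102)) = (-4011 - 9)*(-2902 + 9*(-102)) = -4020*(-2902 - 918) = -4020*(-3820) = 15356400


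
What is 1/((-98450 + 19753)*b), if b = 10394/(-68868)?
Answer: 34434/408988309 ≈ 8.4193e-5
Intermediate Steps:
b = -5197/34434 (b = 10394*(-1/68868) = -5197/34434 ≈ -0.15093)
1/((-98450 + 19753)*b) = 1/((-98450 + 19753)*(-5197/34434)) = -34434/5197/(-78697) = -1/78697*(-34434/5197) = 34434/408988309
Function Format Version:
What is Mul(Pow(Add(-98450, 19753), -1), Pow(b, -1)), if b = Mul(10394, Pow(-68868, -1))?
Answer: Rational(34434, 408988309) ≈ 8.4193e-5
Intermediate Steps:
b = Rational(-5197, 34434) (b = Mul(10394, Rational(-1, 68868)) = Rational(-5197, 34434) ≈ -0.15093)
Mul(Pow(Add(-98450, 19753), -1), Pow(b, -1)) = Mul(Pow(Add(-98450, 19753), -1), Pow(Rational(-5197, 34434), -1)) = Mul(Pow(-78697, -1), Rational(-34434, 5197)) = Mul(Rational(-1, 78697), Rational(-34434, 5197)) = Rational(34434, 408988309)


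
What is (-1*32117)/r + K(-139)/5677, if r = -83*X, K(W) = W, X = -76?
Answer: -183205021/35810516 ≈ -5.1160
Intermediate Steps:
r = 6308 (r = -83*(-76) = 6308)
(-1*32117)/r + K(-139)/5677 = -1*32117/6308 - 139/5677 = -32117*1/6308 - 139*1/5677 = -32117/6308 - 139/5677 = -183205021/35810516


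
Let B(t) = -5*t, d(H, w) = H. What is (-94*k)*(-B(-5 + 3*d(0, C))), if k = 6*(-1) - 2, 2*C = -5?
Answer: -18800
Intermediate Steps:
C = -5/2 (C = (1/2)*(-5) = -5/2 ≈ -2.5000)
k = -8 (k = -6 - 2 = -8)
(-94*k)*(-B(-5 + 3*d(0, C))) = (-94*(-8))*(-(-5)*(-5 + 3*0)) = 752*(-(-5)*(-5 + 0)) = 752*(-(-5)*(-5)) = 752*(-1*25) = 752*(-25) = -18800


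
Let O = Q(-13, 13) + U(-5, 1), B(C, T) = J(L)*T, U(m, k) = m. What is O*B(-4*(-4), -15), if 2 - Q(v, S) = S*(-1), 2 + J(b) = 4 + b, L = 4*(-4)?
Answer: 2100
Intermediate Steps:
L = -16
J(b) = 2 + b (J(b) = -2 + (4 + b) = 2 + b)
Q(v, S) = 2 + S (Q(v, S) = 2 - S*(-1) = 2 - (-1)*S = 2 + S)
B(C, T) = -14*T (B(C, T) = (2 - 16)*T = -14*T)
O = 10 (O = (2 + 13) - 5 = 15 - 5 = 10)
O*B(-4*(-4), -15) = 10*(-14*(-15)) = 10*210 = 2100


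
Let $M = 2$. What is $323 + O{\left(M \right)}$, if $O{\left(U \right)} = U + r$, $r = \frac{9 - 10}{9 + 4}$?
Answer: $\frac{4224}{13} \approx 324.92$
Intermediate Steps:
$r = - \frac{1}{13} \approx -0.076923$
$O{\left(U \right)} = - \frac{1}{13} + U$ ($O{\left(U \right)} = U - \frac{1}{13} = - \frac{1}{13} + U$)
$323 + O{\left(M \right)} = 323 + \left(- \frac{1}{13} + 2\right) = 323 + \frac{25}{13} = \frac{4224}{13}$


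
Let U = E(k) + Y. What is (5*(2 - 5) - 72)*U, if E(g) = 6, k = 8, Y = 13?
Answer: -1653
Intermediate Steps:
U = 19 (U = 6 + 13 = 19)
(5*(2 - 5) - 72)*U = (5*(2 - 5) - 72)*19 = (5*(-3) - 72)*19 = (-15 - 72)*19 = -87*19 = -1653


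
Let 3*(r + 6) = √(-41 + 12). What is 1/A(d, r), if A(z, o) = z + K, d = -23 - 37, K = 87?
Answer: 1/27 ≈ 0.037037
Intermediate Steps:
r = -6 + I*√29/3 (r = -6 + √(-41 + 12)/3 = -6 + √(-29)/3 = -6 + (I*√29)/3 = -6 + I*√29/3 ≈ -6.0 + 1.7951*I)
d = -60
A(z, o) = 87 + z (A(z, o) = z + 87 = 87 + z)
1/A(d, r) = 1/(87 - 60) = 1/27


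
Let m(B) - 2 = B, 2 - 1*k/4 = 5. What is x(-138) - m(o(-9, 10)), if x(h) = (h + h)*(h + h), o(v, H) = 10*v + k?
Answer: 76276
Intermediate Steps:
k = -12 (k = 8 - 4*5 = 8 - 20 = -12)
o(v, H) = -12 + 10*v (o(v, H) = 10*v - 12 = -12 + 10*v)
x(h) = 4*h² (x(h) = (2*h)*(2*h) = 4*h²)
m(B) = 2 + B
x(-138) - m(o(-9, 10)) = 4*(-138)² - (2 + (-12 + 10*(-9))) = 4*19044 - (2 + (-12 - 90)) = 76176 - (2 - 102) = 76176 - 1*(-100) = 76176 + 100 = 76276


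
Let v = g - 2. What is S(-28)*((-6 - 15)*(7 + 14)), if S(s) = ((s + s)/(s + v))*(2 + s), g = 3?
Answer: 71344/3 ≈ 23781.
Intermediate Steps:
v = 1 (v = 3 - 2 = 1)
S(s) = 2*s*(2 + s)/(1 + s) (S(s) = ((s + s)/(s + 1))*(2 + s) = ((2*s)/(1 + s))*(2 + s) = (2*s/(1 + s))*(2 + s) = 2*s*(2 + s)/(1 + s))
S(-28)*((-6 - 15)*(7 + 14)) = (2*(-28)*(2 - 28)/(1 - 28))*((-6 - 15)*(7 + 14)) = (2*(-28)*(-26)/(-27))*(-21*21) = (2*(-28)*(-1/27)*(-26))*(-441) = -1456/27*(-441) = 71344/3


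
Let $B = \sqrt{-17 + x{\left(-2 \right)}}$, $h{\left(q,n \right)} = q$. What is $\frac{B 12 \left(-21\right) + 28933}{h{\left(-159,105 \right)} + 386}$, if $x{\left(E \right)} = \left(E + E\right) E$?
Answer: $\frac{28933}{227} - \frac{756 i}{227} \approx 127.46 - 3.3304 i$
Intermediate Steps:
$x{\left(E \right)} = 2 E^{2}$ ($x{\left(E \right)} = 2 E E = 2 E^{2}$)
$B = 3 i$ ($B = \sqrt{-17 + 2 \left(-2\right)^{2}} = \sqrt{-17 + 2 \cdot 4} = \sqrt{-17 + 8} = \sqrt{-9} = 3 i \approx 3.0 i$)
$\frac{B 12 \left(-21\right) + 28933}{h{\left(-159,105 \right)} + 386} = \frac{3 i 12 \left(-21\right) + 28933}{-159 + 386} = \frac{36 i \left(-21\right) + 28933}{227} = \left(- 756 i + 28933\right) \frac{1}{227} = \left(28933 - 756 i\right) \frac{1}{227} = \frac{28933}{227} - \frac{756 i}{227}$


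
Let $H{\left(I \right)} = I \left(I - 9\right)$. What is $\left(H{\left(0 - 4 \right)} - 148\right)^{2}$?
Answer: $9216$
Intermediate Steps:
$H{\left(I \right)} = I \left(-9 + I\right)$
$\left(H{\left(0 - 4 \right)} - 148\right)^{2} = \left(\left(0 - 4\right) \left(-9 + \left(0 - 4\right)\right) - 148\right)^{2} = \left(- 4 \left(-9 - 4\right) - 148\right)^{2} = \left(\left(-4\right) \left(-13\right) - 148\right)^{2} = \left(52 - 148\right)^{2} = \left(-96\right)^{2} = 9216$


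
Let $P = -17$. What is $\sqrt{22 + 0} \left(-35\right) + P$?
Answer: $-17 - 35 \sqrt{22} \approx -181.16$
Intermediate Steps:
$\sqrt{22 + 0} \left(-35\right) + P = \sqrt{22 + 0} \left(-35\right) - 17 = \sqrt{22} \left(-35\right) - 17 = - 35 \sqrt{22} - 17 = -17 - 35 \sqrt{22}$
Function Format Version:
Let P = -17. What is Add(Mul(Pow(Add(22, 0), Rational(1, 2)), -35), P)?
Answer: Add(-17, Mul(-35, Pow(22, Rational(1, 2)))) ≈ -181.16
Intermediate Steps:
Add(Mul(Pow(Add(22, 0), Rational(1, 2)), -35), P) = Add(Mul(Pow(Add(22, 0), Rational(1, 2)), -35), -17) = Add(Mul(Pow(22, Rational(1, 2)), -35), -17) = Add(Mul(-35, Pow(22, Rational(1, 2))), -17) = Add(-17, Mul(-35, Pow(22, Rational(1, 2))))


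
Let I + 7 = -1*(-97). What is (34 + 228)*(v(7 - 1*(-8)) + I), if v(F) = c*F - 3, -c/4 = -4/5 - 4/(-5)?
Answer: 22794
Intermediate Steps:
I = 90 (I = -7 - 1*(-97) = -7 + 97 = 90)
c = 0 (c = -4*(-4/5 - 4/(-5)) = -4*(-4*⅕ - 4*(-⅕)) = -4*(-⅘ + ⅘) = -4*0 = 0)
v(F) = -3 (v(F) = 0*F - 3 = 0 - 3 = -3)
(34 + 228)*(v(7 - 1*(-8)) + I) = (34 + 228)*(-3 + 90) = 262*87 = 22794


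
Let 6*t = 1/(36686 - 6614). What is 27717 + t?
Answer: 5001033745/180432 ≈ 27717.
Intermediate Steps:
t = 1/180432 (t = 1/(6*(36686 - 6614)) = (⅙)/30072 = (⅙)*(1/30072) = 1/180432 ≈ 5.5423e-6)
27717 + t = 27717 + 1/180432 = 5001033745/180432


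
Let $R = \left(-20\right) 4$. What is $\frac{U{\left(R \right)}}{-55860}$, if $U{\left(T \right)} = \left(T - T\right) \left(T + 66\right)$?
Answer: $0$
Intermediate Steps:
$R = -80$
$U{\left(T \right)} = 0$ ($U{\left(T \right)} = 0 \left(66 + T\right) = 0$)
$\frac{U{\left(R \right)}}{-55860} = \frac{0}{-55860} = 0 \left(- \frac{1}{55860}\right) = 0$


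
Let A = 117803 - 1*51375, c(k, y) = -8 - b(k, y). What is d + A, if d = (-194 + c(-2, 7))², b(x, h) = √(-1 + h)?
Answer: 107238 + 404*√6 ≈ 1.0823e+5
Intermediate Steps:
c(k, y) = -8 - √(-1 + y)
d = (-202 - √6)² (d = (-194 + (-8 - √(-1 + 7)))² = (-194 + (-8 - √6))² = (-202 - √6)² ≈ 41800.)
A = 66428 (A = 117803 - 51375 = 66428)
d + A = (202 + √6)² + 66428 = 66428 + (202 + √6)²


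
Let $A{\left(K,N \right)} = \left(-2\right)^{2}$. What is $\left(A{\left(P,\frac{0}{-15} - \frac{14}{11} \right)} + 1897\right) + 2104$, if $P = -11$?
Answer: $4005$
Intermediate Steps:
$A{\left(K,N \right)} = 4$
$\left(A{\left(P,\frac{0}{-15} - \frac{14}{11} \right)} + 1897\right) + 2104 = \left(4 + 1897\right) + 2104 = 1901 + 2104 = 4005$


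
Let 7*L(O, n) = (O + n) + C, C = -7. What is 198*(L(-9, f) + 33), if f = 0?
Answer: 42570/7 ≈ 6081.4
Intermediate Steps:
L(O, n) = -1 + O/7 + n/7 (L(O, n) = ((O + n) - 7)/7 = (-7 + O + n)/7 = -1 + O/7 + n/7)
198*(L(-9, f) + 33) = 198*((-1 + (1/7)*(-9) + (1/7)*0) + 33) = 198*((-1 - 9/7 + 0) + 33) = 198*(-16/7 + 33) = 198*(215/7) = 42570/7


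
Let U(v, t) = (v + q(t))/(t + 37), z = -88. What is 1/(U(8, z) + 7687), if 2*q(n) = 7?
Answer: 102/784051 ≈ 0.00013009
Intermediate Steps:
q(n) = 7/2 (q(n) = (1/2)*7 = 7/2)
U(v, t) = (7/2 + v)/(37 + t) (U(v, t) = (v + 7/2)/(t + 37) = (7/2 + v)/(37 + t))
1/(U(8, z) + 7687) = 1/((7/2 + 8)/(37 - 88) + 7687) = 1/((23/2)/(-51) + 7687) = 1/(-1/51*23/2 + 7687) = 1/(-23/102 + 7687) = 1/(784051/102) = 102/784051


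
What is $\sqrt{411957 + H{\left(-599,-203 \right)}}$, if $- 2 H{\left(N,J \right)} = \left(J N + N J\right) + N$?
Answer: $\frac{3 \sqrt{129182}}{2} \approx 539.13$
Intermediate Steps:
$H{\left(N,J \right)} = - \frac{N}{2} - J N$ ($H{\left(N,J \right)} = - \frac{\left(J N + N J\right) + N}{2} = - \frac{\left(J N + J N\right) + N}{2} = - \frac{2 J N + N}{2} = - \frac{N + 2 J N}{2} = - \frac{N}{2} - J N$)
$\sqrt{411957 + H{\left(-599,-203 \right)}} = \sqrt{411957 - - 599 \left(\frac{1}{2} - 203\right)} = \sqrt{411957 - \left(-599\right) \left(- \frac{405}{2}\right)} = \sqrt{411957 - \frac{242595}{2}} = \sqrt{\frac{581319}{2}} = \frac{3 \sqrt{129182}}{2}$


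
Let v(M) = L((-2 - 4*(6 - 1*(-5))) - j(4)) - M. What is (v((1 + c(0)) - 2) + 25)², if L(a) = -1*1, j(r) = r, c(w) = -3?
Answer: 784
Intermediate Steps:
L(a) = -1
v(M) = -1 - M
(v((1 + c(0)) - 2) + 25)² = ((-1 - ((1 - 3) - 2)) + 25)² = ((-1 - (-2 - 2)) + 25)² = ((-1 - 1*(-4)) + 25)² = ((-1 + 4) + 25)² = (3 + 25)² = 28² = 784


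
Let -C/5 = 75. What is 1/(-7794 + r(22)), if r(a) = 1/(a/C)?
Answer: -22/171843 ≈ -0.00012802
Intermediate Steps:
C = -375 (C = -5*75 = -375)
r(a) = -375/a (r(a) = 1/(a/(-375)) = 1/(a*(-1/375)) = 1/(-a/375) = -375/a)
1/(-7794 + r(22)) = 1/(-7794 - 375/22) = 1/(-171843/22) = -22/171843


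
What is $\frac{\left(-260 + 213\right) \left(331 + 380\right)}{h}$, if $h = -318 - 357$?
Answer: $\frac{3713}{75} \approx 49.507$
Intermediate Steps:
$h = -675$ ($h = -318 - 357 = -675$)
$\frac{\left(-260 + 213\right) \left(331 + 380\right)}{h} = \frac{\left(-260 + 213\right) \left(331 + 380\right)}{-675} = \left(-47\right) 711 \left(- \frac{1}{675}\right) = \left(-33417\right) \left(- \frac{1}{675}\right) = \frac{3713}{75}$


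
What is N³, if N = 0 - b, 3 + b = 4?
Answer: -1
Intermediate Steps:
b = 1 (b = -3 + 4 = 1)
N = -1 (N = 0 - 1*1 = 0 - 1 = -1)
N³ = (-1)³ = -1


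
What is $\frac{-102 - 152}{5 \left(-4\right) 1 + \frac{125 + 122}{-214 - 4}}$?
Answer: $\frac{55372}{4607} \approx 12.019$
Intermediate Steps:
$\frac{-102 - 152}{5 \left(-4\right) 1 + \frac{125 + 122}{-214 - 4}} = - \frac{254}{\left(-20\right) 1 + \frac{247}{-218}} = - \frac{254}{-20 + 247 \left(- \frac{1}{218}\right)} = - \frac{254}{-20 - \frac{247}{218}} = - \frac{254}{- \frac{4607}{218}} = \left(-254\right) \left(- \frac{218}{4607}\right) = \frac{55372}{4607}$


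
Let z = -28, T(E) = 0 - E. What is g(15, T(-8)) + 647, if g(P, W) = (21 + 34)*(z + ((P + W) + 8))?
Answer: 812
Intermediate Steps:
T(E) = -E
g(P, W) = -1100 + 55*P + 55*W (g(P, W) = (21 + 34)*(-28 + ((P + W) + 8)) = 55*(-28 + (8 + P + W)) = 55*(-20 + P + W) = -1100 + 55*P + 55*W)
g(15, T(-8)) + 647 = (-1100 + 55*15 + 55*(-1*(-8))) + 647 = (-1100 + 825 + 55*8) + 647 = (-1100 + 825 + 440) + 647 = 165 + 647 = 812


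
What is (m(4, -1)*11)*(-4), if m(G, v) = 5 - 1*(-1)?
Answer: -264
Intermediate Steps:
m(G, v) = 6 (m(G, v) = 5 + 1 = 6)
(m(4, -1)*11)*(-4) = (6*11)*(-4) = 66*(-4) = -264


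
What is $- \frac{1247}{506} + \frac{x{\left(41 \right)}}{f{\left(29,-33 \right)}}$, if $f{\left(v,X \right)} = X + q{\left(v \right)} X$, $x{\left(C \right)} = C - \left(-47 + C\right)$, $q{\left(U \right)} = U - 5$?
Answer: $- \frac{95687}{37950} \approx -2.5214$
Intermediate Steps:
$q{\left(U \right)} = -5 + U$
$x{\left(C \right)} = 47$
$f{\left(v,X \right)} = X + X \left(-5 + v\right)$ ($f{\left(v,X \right)} = X + \left(-5 + v\right) X = X + X \left(-5 + v\right)$)
$- \frac{1247}{506} + \frac{x{\left(41 \right)}}{f{\left(29,-33 \right)}} = - \frac{1247}{506} + \frac{47}{\left(-33\right) \left(-4 + 29\right)} = \left(-1247\right) \frac{1}{506} + \frac{47}{\left(-33\right) 25} = - \frac{1247}{506} + \frac{47}{-825} = - \frac{1247}{506} + 47 \left(- \frac{1}{825}\right) = - \frac{1247}{506} - \frac{47}{825} = - \frac{95687}{37950}$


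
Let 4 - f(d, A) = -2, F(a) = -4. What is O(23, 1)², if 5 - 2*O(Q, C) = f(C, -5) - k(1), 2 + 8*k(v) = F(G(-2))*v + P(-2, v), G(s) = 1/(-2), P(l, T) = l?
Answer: 1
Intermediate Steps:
G(s) = -½
f(d, A) = 6 (f(d, A) = 4 - 1*(-2) = 4 + 2 = 6)
k(v) = -½ - v/2 (k(v) = -¼ + (-4*v - 2)/8 = -¼ + (-2 - 4*v)/8 = -¼ + (-¼ - v/2) = -½ - v/2)
O(Q, C) = -1 (O(Q, C) = 5/2 - (6 - (-½ - ½*1))/2 = 5/2 - (6 - (-½ - ½))/2 = 5/2 - (6 - 1*(-1))/2 = 5/2 - (6 + 1)/2 = 5/2 - ½*7 = 5/2 - 7/2 = -1)
O(23, 1)² = (-1)² = 1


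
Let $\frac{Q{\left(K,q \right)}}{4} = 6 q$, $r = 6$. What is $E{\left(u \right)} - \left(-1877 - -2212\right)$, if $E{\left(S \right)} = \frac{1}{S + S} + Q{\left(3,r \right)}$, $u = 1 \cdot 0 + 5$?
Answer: $- \frac{1909}{10} \approx -190.9$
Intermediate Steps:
$Q{\left(K,q \right)} = 24 q$ ($Q{\left(K,q \right)} = 4 \cdot 6 q = 24 q$)
$u = 5$ ($u = 0 + 5 = 5$)
$E{\left(S \right)} = 144 + \frac{1}{2 S}$ ($E{\left(S \right)} = \frac{1}{S + S} + 24 \cdot 6 = \frac{1}{2 S} + 144 = 144 + \frac{1}{2 S}$)
$E{\left(u \right)} - \left(-1877 - -2212\right) = \left(144 + \frac{1}{2 \cdot 5}\right) - \left(-1877 - -2212\right) = \left(144 + \frac{1}{2} \cdot \frac{1}{5}\right) - \left(-1877 + 2212\right) = \left(144 + \frac{1}{10}\right) - 335 = \frac{1441}{10} - 335 = - \frac{1909}{10}$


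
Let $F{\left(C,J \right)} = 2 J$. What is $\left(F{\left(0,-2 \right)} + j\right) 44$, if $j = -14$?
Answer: $-792$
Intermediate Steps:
$\left(F{\left(0,-2 \right)} + j\right) 44 = \left(2 \left(-2\right) - 14\right) 44 = \left(-4 - 14\right) 44 = \left(-18\right) 44 = -792$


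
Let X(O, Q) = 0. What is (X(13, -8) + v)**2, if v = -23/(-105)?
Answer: 529/11025 ≈ 0.047982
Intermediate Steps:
v = 23/105 (v = -23*(-1/105) = 23/105 ≈ 0.21905)
(X(13, -8) + v)**2 = (0 + 23/105)**2 = (23/105)**2 = 529/11025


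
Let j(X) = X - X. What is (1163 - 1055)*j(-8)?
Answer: 0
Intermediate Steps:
j(X) = 0
(1163 - 1055)*j(-8) = (1163 - 1055)*0 = 108*0 = 0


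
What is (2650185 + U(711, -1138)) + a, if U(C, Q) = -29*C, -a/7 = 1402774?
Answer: -7189852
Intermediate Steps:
a = -9819418 (a = -7*1402774 = -9819418)
(2650185 + U(711, -1138)) + a = (2650185 - 29*711) - 9819418 = (2650185 - 20619) - 9819418 = 2629566 - 9819418 = -7189852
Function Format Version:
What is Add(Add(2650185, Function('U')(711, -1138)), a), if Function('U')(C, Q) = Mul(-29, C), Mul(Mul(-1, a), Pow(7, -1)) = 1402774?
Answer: -7189852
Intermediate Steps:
a = -9819418 (a = Mul(-7, 1402774) = -9819418)
Add(Add(2650185, Function('U')(711, -1138)), a) = Add(Add(2650185, Mul(-29, 711)), -9819418) = Add(Add(2650185, -20619), -9819418) = Add(2629566, -9819418) = -7189852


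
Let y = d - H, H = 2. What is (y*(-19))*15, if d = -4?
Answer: 1710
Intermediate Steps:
y = -6 (y = -4 - 1*2 = -4 - 2 = -6)
(y*(-19))*15 = -6*(-19)*15 = 114*15 = 1710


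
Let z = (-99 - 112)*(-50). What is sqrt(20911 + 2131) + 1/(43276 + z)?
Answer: 1/53826 + sqrt(23042) ≈ 151.80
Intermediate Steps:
z = 10550 (z = -211*(-50) = 10550)
sqrt(20911 + 2131) + 1/(43276 + z) = sqrt(20911 + 2131) + 1/(43276 + 10550) = sqrt(23042) + 1/53826 = 1/53826 + sqrt(23042)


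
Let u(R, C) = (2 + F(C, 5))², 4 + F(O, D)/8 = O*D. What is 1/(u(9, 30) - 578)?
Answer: 1/1368322 ≈ 7.3082e-7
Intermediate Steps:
F(O, D) = -32 + 8*D*O (F(O, D) = -32 + 8*(O*D) = -32 + 8*(D*O) = -32 + 8*D*O)
u(R, C) = (-30 + 40*C)² (u(R, C) = (2 + (-32 + 8*5*C))² = (2 + (-32 + 40*C))² = (-30 + 40*C)²)
1/(u(9, 30) - 578) = 1/(100*(-3 + 4*30)² - 578) = 1/(100*(-3 + 120)² - 578) = 1/(100*117² - 578) = 1/(100*13689 - 578) = 1/(1368900 - 578) = 1/1368322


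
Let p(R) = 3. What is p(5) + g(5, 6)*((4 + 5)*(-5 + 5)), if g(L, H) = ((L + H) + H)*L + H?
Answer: 3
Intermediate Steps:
g(L, H) = H + L*(L + 2*H) (g(L, H) = ((H + L) + H)*L + H = (L + 2*H)*L + H = L*(L + 2*H) + H = H + L*(L + 2*H))
p(5) + g(5, 6)*((4 + 5)*(-5 + 5)) = 3 + (6 + 5² + 2*6*5)*((4 + 5)*(-5 + 5)) = 3 + (6 + 25 + 60)*(9*0) = 3 + 91*0 = 3 + 0 = 3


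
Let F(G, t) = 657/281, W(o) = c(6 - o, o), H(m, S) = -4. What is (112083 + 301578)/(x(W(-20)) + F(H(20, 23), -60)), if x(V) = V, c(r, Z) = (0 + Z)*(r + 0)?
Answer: -116238741/145463 ≈ -799.09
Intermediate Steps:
c(r, Z) = Z*r
W(o) = o*(6 - o)
F(G, t) = 657/281 (F(G, t) = 657*(1/281) = 657/281)
(112083 + 301578)/(x(W(-20)) + F(H(20, 23), -60)) = (112083 + 301578)/(-20*(6 - 1*(-20)) + 657/281) = 413661/(-20*(6 + 20) + 657/281) = 413661/(-20*26 + 657/281) = 413661/(-520 + 657/281) = 413661/(-145463/281) = 413661*(-281/145463) = -116238741/145463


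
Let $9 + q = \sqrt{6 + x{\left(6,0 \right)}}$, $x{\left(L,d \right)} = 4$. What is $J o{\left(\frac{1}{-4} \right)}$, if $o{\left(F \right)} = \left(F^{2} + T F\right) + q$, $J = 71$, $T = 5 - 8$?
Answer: $- \frac{9301}{16} + 71 \sqrt{10} \approx -356.79$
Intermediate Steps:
$T = -3$ ($T = 5 - 8 = -3$)
$q = -9 + \sqrt{10}$ ($q = -9 + \sqrt{6 + 4} = -9 + \sqrt{10} \approx -5.8377$)
$o{\left(F \right)} = -9 + \sqrt{10} + F^{2} - 3 F$ ($o{\left(F \right)} = \left(F^{2} - 3 F\right) - \left(9 - \sqrt{10}\right) = -9 + \sqrt{10} + F^{2} - 3 F$)
$J o{\left(\frac{1}{-4} \right)} = 71 \left(-9 + \sqrt{10} + \left(\frac{1}{-4}\right)^{2} - \frac{3}{-4}\right) = 71 \left(-9 + \sqrt{10} + \left(- \frac{1}{4}\right)^{2} - - \frac{3}{4}\right) = 71 \left(-9 + \sqrt{10} + \frac{1}{16} + \frac{3}{4}\right) = 71 \left(- \frac{131}{16} + \sqrt{10}\right) = - \frac{9301}{16} + 71 \sqrt{10}$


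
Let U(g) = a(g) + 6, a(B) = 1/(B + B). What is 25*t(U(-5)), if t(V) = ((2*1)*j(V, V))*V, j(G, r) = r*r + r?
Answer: 240189/20 ≈ 12009.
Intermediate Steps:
a(B) = 1/(2*B)
j(G, r) = r + r² (j(G, r) = r² + r = r + r²)
U(g) = 6 + 1/(2*g) (U(g) = 1/(2*g) + 6 = 6 + 1/(2*g))
t(V) = 2*V²*(1 + V) (t(V) = ((2*1)*(V*(1 + V)))*V = (2*(V*(1 + V)))*V = (2*V*(1 + V))*V = 2*V²*(1 + V))
25*t(U(-5)) = 25*(2*(6 + (½)/(-5))²*(1 + (6 + (½)/(-5)))) = 25*(2*(6 + (½)*(-⅕))²*(1 + (6 + (½)*(-⅕)))) = 25*(2*(6 - ⅒)²*(1 + (6 - ⅒))) = 25*(2*(59/10)²*(1 + 59/10)) = 25*(2*(3481/100)*(69/10)) = 25*(240189/500) = 240189/20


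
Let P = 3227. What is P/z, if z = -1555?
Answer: -3227/1555 ≈ -2.0752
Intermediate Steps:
P/z = 3227/(-1555) = 3227*(-1/1555) = -3227/1555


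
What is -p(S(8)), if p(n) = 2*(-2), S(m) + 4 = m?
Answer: 4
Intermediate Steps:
S(m) = -4 + m
p(n) = -4
-p(S(8)) = -1*(-4) = 4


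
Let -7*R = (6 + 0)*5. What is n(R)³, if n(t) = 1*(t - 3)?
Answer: -132651/343 ≈ -386.74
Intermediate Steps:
R = -30/7 (R = -(6 + 0)*5/7 = -6*5/7 = -⅐*30 = -30/7 ≈ -4.2857)
n(t) = -3 + t (n(t) = 1*(-3 + t) = -3 + t)
n(R)³ = (-3 - 30/7)³ = (-51/7)³ = -132651/343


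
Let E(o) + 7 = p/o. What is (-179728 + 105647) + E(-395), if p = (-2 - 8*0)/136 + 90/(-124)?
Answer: -61690112519/832660 ≈ -74088.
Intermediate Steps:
p = -1561/2108 (p = (-2 + 0)*(1/136) + 90*(-1/124) = -2*1/136 - 45/62 = -1/68 - 45/62 = -1561/2108 ≈ -0.74051)
E(o) = -7 - 1561/(2108*o)
(-179728 + 105647) + E(-395) = (-179728 + 105647) + (-7 - 1561/2108/(-395)) = -74081 + (-7 - 1561/2108*(-1/395)) = -74081 + (-7 + 1561/832660) = -74081 - 5827059/832660 = -61690112519/832660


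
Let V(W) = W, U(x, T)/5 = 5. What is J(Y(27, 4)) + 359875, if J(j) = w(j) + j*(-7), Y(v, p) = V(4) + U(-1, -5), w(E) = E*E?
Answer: 360513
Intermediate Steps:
U(x, T) = 25 (U(x, T) = 5*5 = 25)
w(E) = E**2
Y(v, p) = 29 (Y(v, p) = 4 + 25 = 29)
J(j) = j**2 - 7*j (J(j) = j**2 + j*(-7) = j**2 - 7*j)
J(Y(27, 4)) + 359875 = 29*(-7 + 29) + 359875 = 29*22 + 359875 = 638 + 359875 = 360513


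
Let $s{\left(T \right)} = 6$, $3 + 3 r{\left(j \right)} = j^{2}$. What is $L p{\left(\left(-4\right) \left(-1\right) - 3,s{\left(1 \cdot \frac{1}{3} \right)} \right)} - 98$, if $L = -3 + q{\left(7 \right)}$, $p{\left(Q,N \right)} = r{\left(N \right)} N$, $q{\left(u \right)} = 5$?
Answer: $34$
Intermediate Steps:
$r{\left(j \right)} = -1 + \frac{j^{2}}{3}$
$p{\left(Q,N \right)} = N \left(-1 + \frac{N^{2}}{3}\right)$ ($p{\left(Q,N \right)} = \left(-1 + \frac{N^{2}}{3}\right) N = N \left(-1 + \frac{N^{2}}{3}\right)$)
$L = 2$ ($L = -3 + 5 = 2$)
$L p{\left(\left(-4\right) \left(-1\right) - 3,s{\left(1 \cdot \frac{1}{3} \right)} \right)} - 98 = 2 \left(\left(-1\right) 6 + \frac{6^{3}}{3}\right) - 98 = 2 \left(-6 + \frac{1}{3} \cdot 216\right) - 98 = 2 \left(-6 + 72\right) - 98 = 2 \cdot 66 - 98 = 132 - 98 = 34$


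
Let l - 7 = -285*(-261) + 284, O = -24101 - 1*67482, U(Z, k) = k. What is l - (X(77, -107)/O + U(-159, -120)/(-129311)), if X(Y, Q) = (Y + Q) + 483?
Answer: 884364714725511/11842689313 ≈ 74676.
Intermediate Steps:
X(Y, Q) = 483 + Q + Y (X(Y, Q) = (Q + Y) + 483 = 483 + Q + Y)
O = -91583 (O = -24101 - 67482 = -91583)
l = 74676 (l = 7 + (-285*(-261) + 284) = 7 + (74385 + 284) = 7 + 74669 = 74676)
l - (X(77, -107)/O + U(-159, -120)/(-129311)) = 74676 - ((483 - 107 + 77)/(-91583) - 120/(-129311)) = 74676 - (453*(-1/91583) - 120*(-1/129311)) = 74676 - (-453/91583 + 120/129311) = 74676 - 1*(-47587923/11842689313) = 74676 + 47587923/11842689313 = 884364714725511/11842689313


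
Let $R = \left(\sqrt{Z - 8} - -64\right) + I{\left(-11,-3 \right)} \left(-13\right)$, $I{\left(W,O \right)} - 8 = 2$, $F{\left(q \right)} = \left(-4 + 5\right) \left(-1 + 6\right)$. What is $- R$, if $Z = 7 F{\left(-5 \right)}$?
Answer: $66 - 3 \sqrt{3} \approx 60.804$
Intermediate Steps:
$F{\left(q \right)} = 5$ ($F{\left(q \right)} = 1 \cdot 5 = 5$)
$I{\left(W,O \right)} = 10$ ($I{\left(W,O \right)} = 8 + 2 = 10$)
$Z = 35$ ($Z = 7 \cdot 5 = 35$)
$R = -66 + 3 \sqrt{3}$ ($R = \left(\sqrt{35 - 8} - -64\right) + 10 \left(-13\right) = \left(\sqrt{27} + 64\right) - 130 = \left(3 \sqrt{3} + 64\right) - 130 = \left(64 + 3 \sqrt{3}\right) - 130 = -66 + 3 \sqrt{3} \approx -60.804$)
$- R = - (-66 + 3 \sqrt{3}) = 66 - 3 \sqrt{3}$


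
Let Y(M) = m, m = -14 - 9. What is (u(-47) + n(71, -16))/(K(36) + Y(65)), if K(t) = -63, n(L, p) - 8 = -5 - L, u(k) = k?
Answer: 115/86 ≈ 1.3372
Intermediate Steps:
n(L, p) = 3 - L (n(L, p) = 8 + (-5 - L) = 3 - L)
m = -23
Y(M) = -23
(u(-47) + n(71, -16))/(K(36) + Y(65)) = (-47 + (3 - 1*71))/(-63 - 23) = (-47 + (3 - 71))/(-86) = (-47 - 68)*(-1/86) = -115*(-1/86) = 115/86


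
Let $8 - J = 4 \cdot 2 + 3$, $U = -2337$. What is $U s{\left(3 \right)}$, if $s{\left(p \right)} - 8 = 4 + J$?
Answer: $-21033$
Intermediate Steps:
$J = -3$ ($J = 8 - \left(4 \cdot 2 + 3\right) = 8 - \left(8 + 3\right) = 8 - 11 = -3$)
$s{\left(p \right)} = 9$ ($s{\left(p \right)} = 8 + \left(4 - 3\right) = 8 + 1 = 9$)
$U s{\left(3 \right)} = \left(-2337\right) 9 = -21033$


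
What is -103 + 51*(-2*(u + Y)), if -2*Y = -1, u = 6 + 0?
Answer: -766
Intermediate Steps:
u = 6
Y = ½ (Y = -½*(-1) = ½ ≈ 0.50000)
-103 + 51*(-2*(u + Y)) = -103 + 51*(-2*(6 + ½)) = -103 + 51*(-2*13/2) = -103 + 51*(-13) = -103 - 663 = -766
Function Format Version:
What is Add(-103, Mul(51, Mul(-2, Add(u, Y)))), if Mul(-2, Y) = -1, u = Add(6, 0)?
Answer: -766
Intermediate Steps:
u = 6
Y = Rational(1, 2) (Y = Mul(Rational(-1, 2), -1) = Rational(1, 2) ≈ 0.50000)
Add(-103, Mul(51, Mul(-2, Add(u, Y)))) = Add(-103, Mul(51, Mul(-2, Add(6, Rational(1, 2))))) = Add(-103, Mul(51, Mul(-2, Rational(13, 2)))) = Add(-103, Mul(51, -13)) = Add(-103, -663) = -766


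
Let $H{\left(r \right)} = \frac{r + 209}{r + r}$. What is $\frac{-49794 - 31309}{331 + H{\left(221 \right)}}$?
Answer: $- \frac{17923763}{73366} \approx -244.31$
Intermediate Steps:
$H{\left(r \right)} = \frac{209 + r}{2 r}$
$\frac{-49794 - 31309}{331 + H{\left(221 \right)}} = \frac{-49794 - 31309}{331 + \frac{209 + 221}{2 \cdot 221}} = - \frac{81103}{331 + \frac{1}{2} \cdot \frac{1}{221} \cdot 430} = - \frac{81103}{331 + \frac{215}{221}} = - \frac{81103}{\frac{73366}{221}} = \left(-81103\right) \frac{221}{73366} = - \frac{17923763}{73366}$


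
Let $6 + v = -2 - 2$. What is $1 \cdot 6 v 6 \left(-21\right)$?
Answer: $7560$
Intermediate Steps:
$v = -10$ ($v = -6 - 4 = -10$)
$1 \cdot 6 v 6 \left(-21\right) = 1 \cdot 6 \left(-10\right) 6 \left(-21\right) = 1 \left(\left(-60\right) 6\right) \left(-21\right) = 1 \left(-360\right) \left(-21\right) = \left(-360\right) \left(-21\right) = 7560$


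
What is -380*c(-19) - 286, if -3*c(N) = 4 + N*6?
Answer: -42658/3 ≈ -14219.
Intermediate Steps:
c(N) = -4/3 - 2*N (c(N) = -(4 + N*6)/3 = -(4 + 6*N)/3 = -4/3 - 2*N)
-380*c(-19) - 286 = -380*(-4/3 - 2*(-19)) - 286 = -380*(-4/3 + 38) - 286 = -380*110/3 - 286 = -41800/3 - 286 = -42658/3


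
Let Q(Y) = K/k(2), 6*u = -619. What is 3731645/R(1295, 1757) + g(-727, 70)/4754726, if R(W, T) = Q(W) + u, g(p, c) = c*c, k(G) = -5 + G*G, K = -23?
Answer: -53228847334360/1143511603 ≈ -46549.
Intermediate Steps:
k(G) = -5 + G²
u = -619/6 (u = (⅙)*(-619) = -619/6 ≈ -103.17)
g(p, c) = c²
Q(Y) = 23 (Q(Y) = -23/(-5 + 2²) = -23/(-5 + 4) = -23/(-1) = -23*(-1) = 23)
R(W, T) = -481/6 (R(W, T) = 23 - 619/6 = -481/6)
3731645/R(1295, 1757) + g(-727, 70)/4754726 = 3731645/(-481/6) + 70²/4754726 = 3731645*(-6/481) + 4900*(1/4754726) = -22389870/481 + 2450/2377363 = -53228847334360/1143511603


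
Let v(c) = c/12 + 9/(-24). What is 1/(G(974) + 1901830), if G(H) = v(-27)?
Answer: 8/15214619 ≈ 5.2581e-7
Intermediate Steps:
v(c) = -3/8 + c/12 (v(c) = c*(1/12) + 9*(-1/24) = c/12 - 3/8 = -3/8 + c/12)
G(H) = -21/8 (G(H) = -3/8 + (1/12)*(-27) = -3/8 - 9/4 = -21/8)
1/(G(974) + 1901830) = 1/(-21/8 + 1901830) = 1/(15214619/8) = 8/15214619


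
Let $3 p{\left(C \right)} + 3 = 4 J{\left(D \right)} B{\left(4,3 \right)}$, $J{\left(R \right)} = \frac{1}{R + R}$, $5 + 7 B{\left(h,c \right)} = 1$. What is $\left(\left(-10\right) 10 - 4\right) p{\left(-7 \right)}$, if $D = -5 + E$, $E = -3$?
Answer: $\frac{2080}{21} \approx 99.048$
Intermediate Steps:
$B{\left(h,c \right)} = - \frac{4}{7}$ ($B{\left(h,c \right)} = - \frac{5}{7} + \frac{1}{7} \cdot 1 = - \frac{5}{7} + \frac{1}{7} = - \frac{4}{7}$)
$D = -8$ ($D = -5 - 3 = -8$)
$J{\left(R \right)} = \frac{1}{2 R}$
$p{\left(C \right)} = - \frac{20}{21}$ ($p{\left(C \right)} = -1 + \frac{4 \frac{1}{2 \left(-8\right)} \left(- \frac{4}{7}\right)}{3} = -1 + \frac{4 \cdot \frac{1}{2} \left(- \frac{1}{8}\right) \left(- \frac{4}{7}\right)}{3} = -1 + \frac{4 \left(- \frac{1}{16}\right) \left(- \frac{4}{7}\right)}{3} = -1 + \frac{\left(- \frac{1}{4}\right) \left(- \frac{4}{7}\right)}{3} = -1 + \frac{1}{3} \cdot \frac{1}{7} = -1 + \frac{1}{21} = - \frac{20}{21}$)
$\left(\left(-10\right) 10 - 4\right) p{\left(-7 \right)} = \left(\left(-10\right) 10 - 4\right) \left(- \frac{20}{21}\right) = \left(-100 - 4\right) \left(- \frac{20}{21}\right) = \left(-104\right) \left(- \frac{20}{21}\right) = \frac{2080}{21}$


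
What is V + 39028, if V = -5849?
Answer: 33179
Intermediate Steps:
V + 39028 = -5849 + 39028 = 33179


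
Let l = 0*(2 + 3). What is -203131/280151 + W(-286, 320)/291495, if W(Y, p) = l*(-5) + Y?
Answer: -59291794031/81662615745 ≈ -0.72606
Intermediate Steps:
l = 0 (l = 0*5 = 0)
W(Y, p) = Y (W(Y, p) = 0*(-5) + Y = 0 + Y = Y)
-203131/280151 + W(-286, 320)/291495 = -203131/280151 - 286/291495 = -59291794031/81662615745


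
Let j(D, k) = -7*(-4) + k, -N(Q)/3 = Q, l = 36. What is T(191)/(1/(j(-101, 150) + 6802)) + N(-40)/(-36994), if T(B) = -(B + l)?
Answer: -29307756680/18497 ≈ -1.5845e+6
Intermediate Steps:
N(Q) = -3*Q
j(D, k) = 28 + k
T(B) = -36 - B (T(B) = -(B + 36) = -(36 + B) = -36 - B)
T(191)/(1/(j(-101, 150) + 6802)) + N(-40)/(-36994) = (-36 - 1*191)/(1/((28 + 150) + 6802)) - 3*(-40)/(-36994) = (-36 - 191)/(1/(178 + 6802)) + 120*(-1/36994) = -227/(1/6980) - 60/18497 = -227/1/6980 - 60/18497 = -227*6980 - 60/18497 = -1584460 - 60/18497 = -29307756680/18497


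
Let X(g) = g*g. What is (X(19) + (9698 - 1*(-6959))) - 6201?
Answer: 10817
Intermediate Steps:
X(g) = g²
(X(19) + (9698 - 1*(-6959))) - 6201 = (19² + (9698 - 1*(-6959))) - 6201 = (361 + (9698 + 6959)) - 6201 = (361 + 16657) - 6201 = 17018 - 6201 = 10817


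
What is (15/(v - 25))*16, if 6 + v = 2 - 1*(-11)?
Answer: -40/3 ≈ -13.333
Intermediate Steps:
v = 7 (v = -6 + (2 - 1*(-11)) = -6 + (2 + 11) = -6 + 13 = 7)
(15/(v - 25))*16 = (15/(7 - 25))*16 = (15/(-18))*16 = -1/18*15*16 = -5/6*16 = -40/3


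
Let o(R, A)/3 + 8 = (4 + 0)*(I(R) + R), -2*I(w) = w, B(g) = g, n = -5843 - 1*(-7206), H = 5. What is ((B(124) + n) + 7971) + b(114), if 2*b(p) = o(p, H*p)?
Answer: 9788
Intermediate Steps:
n = 1363 (n = -5843 + 7206 = 1363)
I(w) = -w/2
o(R, A) = -24 + 6*R (o(R, A) = -24 + 3*((4 + 0)*(-R/2 + R)) = -24 + 3*(4*(R/2)) = -24 + 3*(2*R) = -24 + 6*R)
b(p) = -12 + 3*p (b(p) = (-24 + 6*p)/2 = -12 + 3*p)
((B(124) + n) + 7971) + b(114) = ((124 + 1363) + 7971) + (-12 + 3*114) = (1487 + 7971) + (-12 + 342) = 9458 + 330 = 9788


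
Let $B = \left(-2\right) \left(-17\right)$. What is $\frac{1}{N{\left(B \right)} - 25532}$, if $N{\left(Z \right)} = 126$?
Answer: $- \frac{1}{25406} \approx -3.9361 \cdot 10^{-5}$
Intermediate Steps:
$B = 34$
$\frac{1}{N{\left(B \right)} - 25532} = \frac{1}{126 - 25532} = \frac{1}{-25406} = - \frac{1}{25406}$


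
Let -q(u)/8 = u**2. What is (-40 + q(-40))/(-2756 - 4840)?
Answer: 1070/633 ≈ 1.6904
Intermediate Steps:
q(u) = -8*u**2
(-40 + q(-40))/(-2756 - 4840) = (-40 - 8*(-40)**2)/(-2756 - 4840) = (-40 - 8*1600)/(-7596) = (-40 - 12800)*(-1/7596) = -12840*(-1/7596) = 1070/633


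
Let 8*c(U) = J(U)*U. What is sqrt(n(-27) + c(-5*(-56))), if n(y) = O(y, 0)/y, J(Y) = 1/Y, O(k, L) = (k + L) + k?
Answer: sqrt(34)/4 ≈ 1.4577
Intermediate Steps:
O(k, L) = L + 2*k (O(k, L) = (L + k) + k = L + 2*k)
J(Y) = 1/Y
n(y) = 2 (n(y) = (0 + 2*y)/y = (2*y)/y = 2)
c(U) = 1/8 (c(U) = (U/U)/8 = (1/8)*1 = 1/8)
sqrt(n(-27) + c(-5*(-56))) = sqrt(2 + 1/8) = sqrt(17/8) = sqrt(34)/4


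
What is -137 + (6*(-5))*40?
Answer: -1337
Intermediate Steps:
-137 + (6*(-5))*40 = -137 - 30*40 = -137 - 1200 = -1337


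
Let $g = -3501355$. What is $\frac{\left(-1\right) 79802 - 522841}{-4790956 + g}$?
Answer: $\frac{602643}{8292311} \approx 0.072675$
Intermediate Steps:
$\frac{\left(-1\right) 79802 - 522841}{-4790956 + g} = \frac{\left(-1\right) 79802 - 522841}{-4790956 - 3501355} = \frac{-79802 - 522841}{-8292311} = \left(-602643\right) \left(- \frac{1}{8292311}\right) = \frac{602643}{8292311}$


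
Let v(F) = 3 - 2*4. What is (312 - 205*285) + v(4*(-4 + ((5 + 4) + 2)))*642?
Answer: -61323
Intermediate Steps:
v(F) = -5 (v(F) = 3 - 8 = -5)
(312 - 205*285) + v(4*(-4 + ((5 + 4) + 2)))*642 = (312 - 205*285) - 5*642 = (312 - 58425) - 3210 = -58113 - 3210 = -61323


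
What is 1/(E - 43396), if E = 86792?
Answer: 1/43396 ≈ 2.3044e-5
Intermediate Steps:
1/(E - 43396) = 1/(86792 - 43396) = 1/43396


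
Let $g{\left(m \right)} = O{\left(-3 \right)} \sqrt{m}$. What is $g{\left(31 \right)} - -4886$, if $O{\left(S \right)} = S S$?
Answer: $4886 + 9 \sqrt{31} \approx 4936.1$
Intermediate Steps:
$O{\left(S \right)} = S^{2}$
$g{\left(m \right)} = 9 \sqrt{m}$ ($g{\left(m \right)} = \left(-3\right)^{2} \sqrt{m} = 9 \sqrt{m}$)
$g{\left(31 \right)} - -4886 = 9 \sqrt{31} - -4886 = 9 \sqrt{31} + 4886 = 4886 + 9 \sqrt{31}$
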